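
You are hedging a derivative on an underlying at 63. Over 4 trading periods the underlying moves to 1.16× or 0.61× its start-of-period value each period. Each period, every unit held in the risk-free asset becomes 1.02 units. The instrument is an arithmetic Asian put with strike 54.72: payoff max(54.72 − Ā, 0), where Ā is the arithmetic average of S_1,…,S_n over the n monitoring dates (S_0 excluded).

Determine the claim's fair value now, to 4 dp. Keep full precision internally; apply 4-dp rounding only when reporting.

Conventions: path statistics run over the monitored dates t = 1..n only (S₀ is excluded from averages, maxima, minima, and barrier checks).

No-arbitrage gives p* = (R−d)/(u−d) = 0.7455: enumerate every path, weight its payoff by its p*-probability, and discount by R^4.
Enumerate all 2^4 = 16 price paths (U = up ×1.16, D = down ×0.61); each path with k up-moves has probability p*^k·(1−p*)^(4−k).
DDDD: Ā=21.2237, payoff=33.4963, prob=0.004198
UDDD: Ā=40.3599, payoff=14.3601, prob=0.012295
DUDD: Ā=31.6974, payoff=23.0226, prob=0.012295
UUDD: Ā=60.2770, payoff=0.0000, prob=0.036006
DDUD: Ā=26.4133, payoff=28.3067, prob=0.012295
UDUD: Ā=50.2285, payoff=4.4915, prob=0.036006
DUUD: Ā=41.5660, payoff=13.1540, prob=0.036006
UUUD: Ā=79.0436, payoff=0.0000, prob=0.105446
DDDU: Ā=23.1900, payoff=31.5300, prob=0.012295
UDDU: Ā=44.0990, payoff=10.6210, prob=0.036006
DUDU: Ā=35.4365, payoff=19.2835, prob=0.036006
UUDU: Ā=67.3874, payoff=0.0000, prob=0.105446
DDUU: Ā=30.1523, payoff=24.5677, prob=0.036006
UDUU: Ā=57.3389, payoff=0.0000, prob=0.105446
DUUU: Ā=48.6764, payoff=6.0436, prob=0.105446
UUUU: Ā=92.5649, payoff=0.0000, prob=0.308805
Price = Σ prob·payoff / R^4 = 4.569839 / 1.082432 = 4.2218

price = 4.2218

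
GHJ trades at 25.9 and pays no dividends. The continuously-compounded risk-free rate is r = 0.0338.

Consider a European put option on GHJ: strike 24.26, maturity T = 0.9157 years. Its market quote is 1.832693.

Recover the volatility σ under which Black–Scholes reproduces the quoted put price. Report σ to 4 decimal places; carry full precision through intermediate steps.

At σ = 0.3052 the Black–Scholes value reproduces the quote:
σ√T = 0.3052·√0.9157 = 0.292053
d₁ = (ln(S/K) + (r+σ²/2)T) / (σ√T) = (ln(25.9/24.26) + (0.0338+0.3052²/2)·0.9157) / 0.292053 = (0.065414 + 0.073598) / 0.292053 = 0.475983
d₂ = d₁ − σ√T = 0.475983 − 0.292053 = 0.183930
e^{−rT} = 0.969523
N(−d₁) = 0.317043,  N(−d₂) = 0.427034
V = K·e^{−rT}·N(−d₂) − S·N(−d₁) = 10.044113 − 8.211420 = 1.832693 (equal to the quote); since ∂V/∂σ > 0 for all σ, the implied volatility is unique

sigma = 0.3052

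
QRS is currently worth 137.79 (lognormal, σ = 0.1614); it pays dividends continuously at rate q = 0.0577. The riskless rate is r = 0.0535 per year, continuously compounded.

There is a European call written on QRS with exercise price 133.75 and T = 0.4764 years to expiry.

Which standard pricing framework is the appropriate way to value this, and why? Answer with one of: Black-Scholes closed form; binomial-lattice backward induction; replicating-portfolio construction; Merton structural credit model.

Key observation: the strike-133.75 call on QRS is European-exercise on a continuously-modelled lognormal underlying, so its value is a single closed-form evaluation.

framework: Black-Scholes closed form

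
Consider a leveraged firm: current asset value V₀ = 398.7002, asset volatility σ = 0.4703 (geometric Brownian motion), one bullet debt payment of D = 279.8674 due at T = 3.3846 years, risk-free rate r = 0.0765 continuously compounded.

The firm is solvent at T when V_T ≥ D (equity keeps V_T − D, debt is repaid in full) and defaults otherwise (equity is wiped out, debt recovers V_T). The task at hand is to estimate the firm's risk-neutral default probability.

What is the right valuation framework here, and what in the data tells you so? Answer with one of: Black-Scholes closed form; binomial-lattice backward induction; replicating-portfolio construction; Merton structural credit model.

Key observation: with the firm-asset dynamics (V₀ = 398.7002) and a single zero-coupon liability of face 279.8674 given, debt value, spread, and default probability all derive from the option view of the balance sheet.

framework: Merton structural credit model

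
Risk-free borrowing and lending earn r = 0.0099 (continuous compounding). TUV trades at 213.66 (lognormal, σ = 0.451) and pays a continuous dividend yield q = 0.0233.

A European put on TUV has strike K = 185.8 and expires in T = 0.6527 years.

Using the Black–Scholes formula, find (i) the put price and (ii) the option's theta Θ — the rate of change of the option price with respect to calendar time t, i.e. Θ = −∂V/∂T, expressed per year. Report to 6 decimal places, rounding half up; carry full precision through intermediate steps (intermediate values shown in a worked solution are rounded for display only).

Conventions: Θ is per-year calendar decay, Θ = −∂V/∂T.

price = 17.438929
Θ = -20.892075

σ√T = 0.451·√0.6527 = 0.364362
d₁ = (ln(S/K) + (r−q+σ²/2)T) / (σ√T) = (ln(213.66/185.8) + (0.0099−0.0233+0.451²/2)·0.6527) / 0.364362 = (0.139715 + 0.057634) / 0.364362 = 0.541628
d₂ = d₁ − σ√T = 0.541628 − 0.364362 = 0.177266
e^{−rT} = 0.993559
e^{−qT} = 0.984907
N(−d₁) = 0.294037,  N(−d₂) = 0.429650
Put price V = K·e^{−rT}·N(−d₂) − S·e^{−qT}·N(−d₁) = 79.314748 − 61.875819 = 17.438929
φ(d₁) = (1/√(2π))·e^{−d₁²/2} = 0.344514
Θ = −S·e^{−qT}·φ(d₁)·σ/(2√T) − q·S·e^{−qT}·N(−d₁) + r·K·e^{−rT}·N(−d₂) = −20.235584 − 1.441707 + 0.785216 = -20.892075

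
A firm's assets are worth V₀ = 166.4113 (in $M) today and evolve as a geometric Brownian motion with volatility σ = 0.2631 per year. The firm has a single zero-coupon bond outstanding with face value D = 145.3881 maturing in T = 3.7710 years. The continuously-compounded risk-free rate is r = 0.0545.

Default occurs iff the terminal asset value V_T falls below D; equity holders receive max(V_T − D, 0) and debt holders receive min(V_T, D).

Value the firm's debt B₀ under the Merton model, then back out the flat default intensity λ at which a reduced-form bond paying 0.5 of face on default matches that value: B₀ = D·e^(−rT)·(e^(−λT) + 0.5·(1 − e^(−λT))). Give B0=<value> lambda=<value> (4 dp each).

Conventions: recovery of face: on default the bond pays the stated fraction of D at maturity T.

B0=107.7352 lambda=0.0526

Equity is a call on the firm's assets struck at D = 145.3881:
d₁ = [ln(V₀/D) + (r + σ²/2)T] / (σ√T)
   = [ln(166.4113/145.3881) + (0.0545 + 0.5·0.2631²)·3.7710] / (0.2631·√3.7710)
   = [0.135056 + 0.336037] / 0.510916 = 0.922056
d₂ = d₁ − σ√T = 0.922056 − 0.510916 = 0.411140
N(d₁) = 0.821750,  N(d₂) = 0.659515,  e^(−rT) = 0.814224
E₀ = V₀·N(d₁) − D·e^(−rT)·N(d₂)
   = 166.4113·0.821750 − 145.3881·0.814224·0.659515 = 58.676107
B₀ = V₀ − E₀ = 166.4113 − 58.676107 = 107.735193
e^(−λT) = (B₀·e^(rT)/D − 0.5)/(1 − 0.5) = (107.7352·1.228163/145.3881 − 0.5)/0.5 = 0.82018169
λ = −ln(0.82018169)/3.7710 = 0.052567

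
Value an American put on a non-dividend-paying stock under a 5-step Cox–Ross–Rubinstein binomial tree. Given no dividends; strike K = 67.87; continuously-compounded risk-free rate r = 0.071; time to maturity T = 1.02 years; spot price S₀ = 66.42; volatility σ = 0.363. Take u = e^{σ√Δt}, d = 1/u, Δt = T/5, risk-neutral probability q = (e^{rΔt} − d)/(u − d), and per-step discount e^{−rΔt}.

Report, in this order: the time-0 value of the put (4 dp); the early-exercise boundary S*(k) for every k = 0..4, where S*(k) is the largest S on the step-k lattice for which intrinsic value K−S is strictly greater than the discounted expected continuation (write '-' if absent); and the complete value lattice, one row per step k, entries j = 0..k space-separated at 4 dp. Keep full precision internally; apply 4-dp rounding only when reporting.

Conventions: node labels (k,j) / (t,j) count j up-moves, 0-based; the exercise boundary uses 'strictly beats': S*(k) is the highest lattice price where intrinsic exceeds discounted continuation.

price = 8.7844
boundary = - - 47.8509 40.6150 47.8509
tree:
8.7844
13.5339 4.3537
20.0191 7.5285 1.3478
27.2550 12.5899 2.7536 0.0000
33.3968 20.0191 5.6259 0.0000 0.0000
38.6098 27.2550 11.4940 0.0000 0.0000 0.0000

Δt=0.20400  u=1.17816  d=0.84878  q=0.50340  discount=0.98562
step 5 (expiry): payoffs max(K−S,0) = 38.6098 27.2550 11.4940 0.0000 0.0000 0.0000
step 4: (k=4,j=0): S=34.4732, K−S=33.3968, hold=32.4208 ⇒ V=33.3968 exercise | (k=4,j=1): S=47.8509, K−S=20.0191, hold=19.0431 ⇒ V=20.0191 exercise | (k=4,j=2): S=66.4200, K−S=1.4500, hold=5.6259 ⇒ V=5.6259 continue | (k=4,j=3): S=92.1950, K−S=0.0000, hold=0.0000 ⇒ V=0.0000 continue | (k=4,j=4): S=127.9723, K−S=0.0000, hold=0.0000 ⇒ V=0.0000 continue  boundary S*=47.8509
step 3: (k=3,j=0): S=40.6150, K−S=27.2550, hold=26.2791 ⇒ V=27.2550 exercise | (k=3,j=1): S=56.3760, K−S=11.4940, hold=12.5899 ⇒ V=12.5899 continue | (k=3,j=2): S=78.2534, K−S=0.0000, hold=2.7536 ⇒ V=2.7536 continue | (k=3,j=3): S=108.6205, K−S=0.0000, hold=0.0000 ⇒ V=0.0000 continue  boundary S*=40.6150
step 2: (k=2,j=0): S=47.8509, K−S=20.0191, hold=19.5869 ⇒ V=20.0191 exercise | (k=2,j=1): S=66.4200, K−S=1.4500, hold=7.5285 ⇒ V=7.5285 continue | (k=2,j=2): S=92.1950, K−S=0.0000, hold=1.3478 ⇒ V=1.3478 continue  boundary S*=47.8509
step 1: (k=1,j=0): S=56.3760, K−S=11.4940, hold=13.5339 ⇒ V=13.5339 continue | (k=1,j=1): S=78.2534, K−S=0.0000, hold=4.3537 ⇒ V=4.3537 continue  boundary S*=-
step 0: (k=0,j=0): S=66.4200, K−S=1.4500, hold=8.7844 ⇒ V=8.7844 continue  boundary S*=-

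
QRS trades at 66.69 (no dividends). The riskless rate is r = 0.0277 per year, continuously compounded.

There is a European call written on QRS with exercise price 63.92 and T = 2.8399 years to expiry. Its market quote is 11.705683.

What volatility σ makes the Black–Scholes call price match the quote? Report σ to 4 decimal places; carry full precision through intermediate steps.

sigma = 0.1730

At σ = 0.1730 the Black–Scholes value reproduces the quote:
σ√T = 0.173·√2.8399 = 0.291540
d₁ = (ln(S/K) + (r+σ²/2)T) / (σ√T) = (ln(66.69/63.92) + (0.0277+0.173²/2)·2.8399) / 0.291540 = (0.042423 + 0.121163) / 0.291540 = 0.561109
d₂ = d₁ − σ√T = 0.561109 − 0.291540 = 0.269570
e^{−rT} = 0.924349
N(d₁) = 0.712639,  N(d₂) = 0.606254
V = S·N(d₁) − K·e^{−rT}·N(d₂) = 47.525862 − 35.820180 = 11.705683 (the quoted price), and the Black–Scholes price is strictly increasing in σ, so σ is unique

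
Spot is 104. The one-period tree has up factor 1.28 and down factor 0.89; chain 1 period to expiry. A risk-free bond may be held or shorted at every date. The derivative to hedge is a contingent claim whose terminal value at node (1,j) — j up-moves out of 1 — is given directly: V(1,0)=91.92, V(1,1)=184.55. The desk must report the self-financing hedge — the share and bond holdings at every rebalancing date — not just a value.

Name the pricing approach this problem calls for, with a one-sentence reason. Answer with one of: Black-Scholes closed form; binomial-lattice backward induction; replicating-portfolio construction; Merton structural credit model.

framework: replicating-portfolio construction

Key observation: a price alone would not answer the question — the per-node share/bond construction on the spot-104, 1.28/0.89 tree is required, and only the replicating-portfolio method yields it.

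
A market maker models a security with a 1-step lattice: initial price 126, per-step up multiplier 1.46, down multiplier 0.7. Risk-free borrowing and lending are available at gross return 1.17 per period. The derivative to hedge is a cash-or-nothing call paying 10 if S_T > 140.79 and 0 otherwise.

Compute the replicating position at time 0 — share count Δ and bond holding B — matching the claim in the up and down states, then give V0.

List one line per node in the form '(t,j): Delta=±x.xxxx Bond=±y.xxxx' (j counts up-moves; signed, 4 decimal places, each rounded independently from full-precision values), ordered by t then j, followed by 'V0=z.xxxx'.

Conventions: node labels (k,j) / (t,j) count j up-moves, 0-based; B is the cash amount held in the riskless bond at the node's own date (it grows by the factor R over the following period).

(0,0): Delta=0.1044 Bond=-7.8722
V0=5.2857

Under the risk-neutral measure, an up-move has probability p* = (R−d)/(u−d) = 0.6184 and values discount at R = 1.17.
Payoffs at expiry: V(1,0)=0.0000, V(1,1)=10.0000
Node (0,0) S=126.0000: V=(p*·10.0000+(1−p*)·0.0000)/1.17=5.2857; Δ=(10.0000−0.0000)/(183.9600−88.2000)=0.1044; B=V−Δ·S=-7.8722
Verification: the root portfolio costs Δ(0,0)·S0 + B(0,0) = 5.2857, matching V0.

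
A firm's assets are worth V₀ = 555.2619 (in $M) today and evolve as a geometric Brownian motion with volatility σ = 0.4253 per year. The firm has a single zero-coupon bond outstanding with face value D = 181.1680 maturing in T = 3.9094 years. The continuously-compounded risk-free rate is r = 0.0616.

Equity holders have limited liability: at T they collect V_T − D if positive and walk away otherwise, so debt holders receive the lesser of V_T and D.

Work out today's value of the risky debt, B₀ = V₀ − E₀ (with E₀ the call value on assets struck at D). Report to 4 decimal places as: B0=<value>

Work the structural quantities from V₀ = 555.2619 against face 181.1680:
d₁ = [ln(V₀/D) + (r + σ²/2)T] / (σ√T)
   = [ln(555.2619/181.1680) + (0.0616 + 0.5·0.4253²)·3.9094] / (0.4253·√3.9094)
   = [1.120015 + 0.594385] / 0.840912 = 2.038740
d₂ = d₁ − σ√T = 2.038740 − 0.840912 = 1.197828
N(d₁) = 0.979262,  N(d₂) = 0.884508,  e^(−rT) = 0.785984
E₀ = V₀·N(d₁) − D·e^(−rT)·N(d₂)
   = 555.2619·0.979262 − 181.1680·0.785984·0.884508 = 417.797252
B₀ = V₀ − E₀ = 555.2619 − 417.797252 = 137.464648

B0=137.4646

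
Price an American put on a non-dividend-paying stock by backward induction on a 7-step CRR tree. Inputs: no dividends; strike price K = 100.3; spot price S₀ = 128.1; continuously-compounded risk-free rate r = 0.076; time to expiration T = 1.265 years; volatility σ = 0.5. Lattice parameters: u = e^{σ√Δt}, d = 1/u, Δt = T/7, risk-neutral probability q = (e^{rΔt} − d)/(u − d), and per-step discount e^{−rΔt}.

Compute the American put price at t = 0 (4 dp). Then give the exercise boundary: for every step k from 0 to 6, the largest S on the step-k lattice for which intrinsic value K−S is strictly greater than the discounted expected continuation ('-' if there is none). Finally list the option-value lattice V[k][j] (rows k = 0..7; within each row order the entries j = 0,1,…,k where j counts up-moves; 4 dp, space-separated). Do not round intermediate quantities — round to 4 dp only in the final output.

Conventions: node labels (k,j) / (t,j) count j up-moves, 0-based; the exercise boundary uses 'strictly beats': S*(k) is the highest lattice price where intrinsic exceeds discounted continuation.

price = 10.0595
boundary = - - - - 54.7404 67.7046 54.7404
tree:
10.0595
15.4736 4.4692
23.1054 7.6306 1.1643
33.2334 12.7712 2.2672 0.0000
45.5596 20.8039 4.4147 0.0000 0.0000
56.0414 32.5954 8.5965 0.0000 0.0000 0.0000
64.5162 45.5596 16.7394 0.0000 0.0000 0.0000 0.0000
71.3681 56.0414 32.5954 0.0000 0.0000 0.0000 0.0000 0.0000

Δt=0.18071, u=1.23683, d=0.80852, q=0.47935, disc=e^(-rΔt)=0.98636
k=7 terminal: V=max(K-S,0) → 71.3681 56.0414 32.5954 0.0000 0.0000 0.0000 0.0000 0.0000
k=6: j=0 S=35.7838 intr=64.5162 cont=63.1480 V=64.5162[EX]; j=1 S=54.7404 intr=45.5596 cont=44.1915 V=45.5596[EX]; j=2 S=83.7391 intr=16.5609 cont=16.7394 V=16.7394[hold]; j=3 S=128.1000 intr=0.0000 cont=0.0000 V=0.0000[hold]; j=4 S=195.9611 intr=0.0000 cont=0.0000 V=0.0000[hold]; j=5 S=299.7717 intr=0.0000 cont=0.0000 V=0.0000[hold]; j=6 S=458.5761 intr=0.0000 cont=0.0000 V=0.0000[hold]  S*(6)=54.7404
k=5: j=0 S=44.2586 intr=56.0414 cont=54.6733 V=56.0414[EX]; j=1 S=67.7046 intr=32.5954 cont=31.3117 V=32.5954[EX]; j=2 S=103.5711 intr=0.0000 cont=8.5965 V=8.5965[hold]; j=3 S=158.4381 intr=0.0000 cont=0.0000 V=0.0000[hold]; j=4 S=242.3708 intr=0.0000 cont=0.0000 V=0.0000[hold]; j=5 S=370.7670 intr=0.0000 cont=0.0000 V=0.0000[hold]  S*(5)=67.7046
k=4: j=0 S=54.7404 intr=45.5596 cont=44.1915 V=45.5596[EX]; j=1 S=83.7391 intr=16.5609 cont=20.8039 V=20.8039[hold]; j=2 S=128.1000 intr=0.0000 cont=4.4147 V=4.4147[hold]; j=3 S=195.9611 intr=0.0000 cont=0.0000 V=0.0000[hold]; j=4 S=299.7717 intr=0.0000 cont=0.0000 V=0.0000[hold]  S*(4)=54.7404
k=3: j=0 S=67.7046 intr=32.5954 cont=33.2334 V=33.2334[hold]; j=1 S=103.5711 intr=0.0000 cont=12.7712 V=12.7712[hold]; j=2 S=158.4381 intr=0.0000 cont=2.2672 V=2.2672[hold]; j=3 S=242.3708 intr=0.0000 cont=0.0000 V=0.0000[hold]  S*(3)=-
k=2: j=0 S=83.7391 intr=16.5609 cont=23.1054 V=23.1054[hold]; j=1 S=128.1000 intr=0.0000 cont=7.6306 V=7.6306[hold]; j=2 S=195.9611 intr=0.0000 cont=1.1643 V=1.1643[hold]  S*(2)=-
k=1: j=0 S=103.5711 intr=0.0000 cont=15.4736 V=15.4736[hold]; j=1 S=158.4381 intr=0.0000 cont=4.4692 V=4.4692[hold]  S*(1)=-
k=0: j=0 S=128.1000 intr=0.0000 cont=10.0595 V=10.0595[hold]  S*(0)=-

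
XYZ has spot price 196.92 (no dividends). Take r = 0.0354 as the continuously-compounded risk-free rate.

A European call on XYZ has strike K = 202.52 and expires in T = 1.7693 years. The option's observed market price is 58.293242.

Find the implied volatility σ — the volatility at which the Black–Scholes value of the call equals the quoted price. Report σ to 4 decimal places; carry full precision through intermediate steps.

At σ = 0.5461 the Black–Scholes value reproduces the quote:
σ√T = 0.5461·√1.7693 = 0.726395
d₁ = (ln(S/K) + (r+σ²/2)T) / (σ√T) = (ln(196.92/202.52) + (0.0354+0.5461²/2)·1.7693) / 0.726395 = (-0.028041 + 0.326458) / 0.726395 = 0.410819
d₂ = d₁ − σ√T = 0.410819 − 0.726395 = -0.315576
e^{−rT} = 0.939288
N(d₁) = 0.659397,  N(d₂) = 0.376162
V = S·N(d₁) − K·e^{−rT}·N(d₂) = 129.848544 − 71.555302 = 58.293242 (matching the quote); vega is positive throughout, so no other σ reproduces this price

sigma = 0.5461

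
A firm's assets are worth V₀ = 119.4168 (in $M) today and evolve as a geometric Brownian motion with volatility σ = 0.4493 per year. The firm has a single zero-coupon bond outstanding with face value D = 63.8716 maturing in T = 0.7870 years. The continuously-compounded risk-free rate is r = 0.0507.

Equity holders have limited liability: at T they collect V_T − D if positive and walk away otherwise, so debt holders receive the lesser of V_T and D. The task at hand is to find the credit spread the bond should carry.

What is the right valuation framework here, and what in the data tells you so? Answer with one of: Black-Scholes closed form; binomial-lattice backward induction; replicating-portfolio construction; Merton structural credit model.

Key observation: the data describe a firm's assets (V₀ = 119.4168, GBM) and a single zero-coupon debt of face 63.8716, so credit quantities follow from equity-as-call in the structural model.

framework: Merton structural credit model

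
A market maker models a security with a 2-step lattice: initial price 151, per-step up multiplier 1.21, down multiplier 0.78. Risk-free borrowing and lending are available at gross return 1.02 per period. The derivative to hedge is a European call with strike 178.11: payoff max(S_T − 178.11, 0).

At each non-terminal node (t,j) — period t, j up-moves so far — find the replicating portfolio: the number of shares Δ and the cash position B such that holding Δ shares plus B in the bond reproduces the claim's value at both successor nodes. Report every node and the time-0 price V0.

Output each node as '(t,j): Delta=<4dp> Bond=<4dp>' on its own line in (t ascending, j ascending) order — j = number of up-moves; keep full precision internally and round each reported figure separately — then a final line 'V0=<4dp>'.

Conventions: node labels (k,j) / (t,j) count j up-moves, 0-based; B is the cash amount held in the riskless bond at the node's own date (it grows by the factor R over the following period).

(0,0): Delta=0.3621 Bond=-41.8143
(1,0): Delta=0.0000 Bond=0.0000
(1,1): Delta=0.5469 Bond=-76.4156
V0=12.8659

Since d<R<u, set p* = (R−d)/(u−d) = 0.5581; price each node as the discounted p*-expectation of its children.
At maturity the claim pays: V(2,0)=0.0000, V(2,1)=0.0000, V(2,2)=42.9691
Node (1,0) S=117.7800: V=(p*·0.0000+(1−p*)·0.0000)/1.02=0.0000; Δ=(0.0000−0.0000)/(142.5138−91.8684)=0.0000; B=V−Δ·S=0.0000
Node (1,1) S=182.7100: V=(p*·42.9691+(1−p*)·0.0000)/1.02=23.5125; Δ=(42.9691−0.0000)/(221.0791−142.5138)=0.5469; B=V−Δ·S=-76.4156
Node (0,0) S=151.0000: V=(p*·23.5125+(1−p*)·0.0000)/1.02=12.8659; Δ=(23.5125−0.0000)/(182.7100−117.7800)=0.3621; B=V−Δ·S=-41.8143
Sanity check at the root: Δ(0,0)·S0 + B(0,0) reproduces V0 = 12.8659.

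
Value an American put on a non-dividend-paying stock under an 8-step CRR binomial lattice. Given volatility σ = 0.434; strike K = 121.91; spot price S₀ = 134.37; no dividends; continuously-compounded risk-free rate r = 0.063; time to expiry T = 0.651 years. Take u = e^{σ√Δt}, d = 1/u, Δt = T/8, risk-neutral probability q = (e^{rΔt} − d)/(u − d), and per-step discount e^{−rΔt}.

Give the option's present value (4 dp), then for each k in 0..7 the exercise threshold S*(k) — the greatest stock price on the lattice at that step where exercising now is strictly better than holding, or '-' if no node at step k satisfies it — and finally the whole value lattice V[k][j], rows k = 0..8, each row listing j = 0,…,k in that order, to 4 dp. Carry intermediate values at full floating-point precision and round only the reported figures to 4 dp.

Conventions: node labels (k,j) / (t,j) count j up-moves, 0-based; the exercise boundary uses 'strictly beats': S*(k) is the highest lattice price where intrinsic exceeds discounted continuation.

price = 10.8146
boundary = - - - - 81.8903 72.3544 81.8903 92.6830
tree:
10.8146
15.7471 5.7900
22.2674 9.1203 2.3816
30.4362 13.9918 4.1416 0.5733
40.0197 20.7728 7.0750 1.1294 0.0000
49.5556 29.5936 11.8023 2.2249 0.0000 0.0000
57.9811 40.0197 19.0434 4.3832 0.0000 0.0000 0.0000
65.4254 49.5556 29.2270 8.6352 0.0000 0.0000 0.0000 0.0000
72.0029 57.9811 40.0197 17.0120 0.0000 0.0000 0.0000 0.0000 0.0000

Δt=0.08138  u=1.13179  d=0.88355  q=0.48979  discount=0.99489
step 8 (expiry): payoffs max(K−S,0) = 72.0029 57.9811 40.0197 17.0120 0.0000 0.0000 0.0000 0.0000 0.0000
step 7: (k=7,j=0): S=56.4846, K−S=65.4254, hold=64.8020 ⇒ V=65.4254 exercise | (k=7,j=1): S=72.3544, K−S=49.5556, hold=48.9322 ⇒ V=49.5556 exercise | (k=7,j=2): S=92.6830, K−S=29.2270, hold=28.6036 ⇒ V=29.2270 exercise | (k=7,j=3): S=118.7230, K−S=3.1870, hold=8.6352 ⇒ V=8.6352 continue | (k=7,j=4): S=152.0792, K−S=0.0000, hold=0.0000 ⇒ V=0.0000 continue | (k=7,j=5): S=194.8071, K−S=0.0000, hold=0.0000 ⇒ V=0.0000 continue | (k=7,j=6): S=249.5397, K−S=0.0000, hold=0.0000 ⇒ V=0.0000 continue | (k=7,j=7): S=319.6499, K−S=0.0000, hold=0.0000 ⇒ V=0.0000 continue  boundary S*=92.6830
step 6: (k=6,j=0): S=63.9289, K−S=57.9811, hold=57.3577 ⇒ V=57.9811 exercise | (k=6,j=1): S=81.8903, K−S=40.0197, hold=39.3963 ⇒ V=40.0197 exercise | (k=6,j=2): S=104.8980, K−S=17.0120, hold=19.0434 ⇒ V=19.0434 continue | (k=6,j=3): S=134.3700, K−S=0.0000, hold=4.3832 ⇒ V=4.3832 continue | (k=6,j=4): S=172.1223, K−S=0.0000, hold=0.0000 ⇒ V=0.0000 continue | (k=6,j=5): S=220.4815, K−S=0.0000, hold=0.0000 ⇒ V=0.0000 continue | (k=6,j=6): S=282.4276, K−S=0.0000, hold=0.0000 ⇒ V=0.0000 continue  boundary S*=81.8903
step 5: (k=5,j=0): S=72.3544, K−S=49.5556, hold=48.9322 ⇒ V=49.5556 exercise | (k=5,j=1): S=92.6830, K−S=29.2270, hold=29.5936 ⇒ V=29.5936 continue | (k=5,j=2): S=118.7230, K−S=3.1870, hold=11.8023 ⇒ V=11.8023 continue | (k=5,j=3): S=152.0792, K−S=0.0000, hold=2.2249 ⇒ V=2.2249 continue | (k=5,j=4): S=194.8071, K−S=0.0000, hold=0.0000 ⇒ V=0.0000 continue | (k=5,j=5): S=249.5397, K−S=0.0000, hold=0.0000 ⇒ V=0.0000 continue  boundary S*=72.3544
step 4: (k=4,j=0): S=81.8903, K−S=40.0197, hold=39.5749 ⇒ V=40.0197 exercise | (k=4,j=1): S=104.8980, K−S=17.0120, hold=20.7728 ⇒ V=20.7728 continue | (k=4,j=2): S=134.3700, K−S=0.0000, hold=7.0750 ⇒ V=7.0750 continue | (k=4,j=3): S=172.1223, K−S=0.0000, hold=1.1294 ⇒ V=1.1294 continue | (k=4,j=4): S=220.4815, K−S=0.0000, hold=0.0000 ⇒ V=0.0000 continue  boundary S*=81.8903
step 3: (k=3,j=0): S=92.6830, K−S=29.2270, hold=30.4362 ⇒ V=30.4362 continue | (k=3,j=1): S=118.7230, K−S=3.1870, hold=13.9918 ⇒ V=13.9918 continue | (k=3,j=2): S=152.0792, K−S=0.0000, hold=4.1416 ⇒ V=4.1416 continue | (k=3,j=3): S=194.8071, K−S=0.0000, hold=0.5733 ⇒ V=0.5733 continue  boundary S*=-
step 2: (k=2,j=0): S=104.8980, K−S=17.0120, hold=22.2674 ⇒ V=22.2674 continue | (k=2,j=1): S=134.3700, K−S=0.0000, hold=9.1203 ⇒ V=9.1203 continue | (k=2,j=2): S=172.1223, K−S=0.0000, hold=2.3816 ⇒ V=2.3816 continue  boundary S*=-
step 1: (k=1,j=0): S=118.7230, K−S=3.1870, hold=15.7471 ⇒ V=15.7471 continue | (k=1,j=1): S=152.0792, K−S=0.0000, hold=5.7900 ⇒ V=5.7900 continue  boundary S*=-
step 0: (k=0,j=0): S=134.3700, K−S=0.0000, hold=10.8146 ⇒ V=10.8146 continue  boundary S*=-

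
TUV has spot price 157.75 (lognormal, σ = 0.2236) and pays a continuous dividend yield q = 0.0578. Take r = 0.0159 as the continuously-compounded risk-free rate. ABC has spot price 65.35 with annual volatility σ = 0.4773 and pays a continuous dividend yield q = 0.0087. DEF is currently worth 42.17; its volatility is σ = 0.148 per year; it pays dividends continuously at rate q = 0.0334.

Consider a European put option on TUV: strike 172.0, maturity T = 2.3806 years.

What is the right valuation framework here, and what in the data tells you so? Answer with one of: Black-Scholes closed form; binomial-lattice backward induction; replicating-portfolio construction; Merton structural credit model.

framework: Black-Scholes closed form

Key observation: with TUV following a GBM at constant σ and r, the European put struck at 172.0 prices in closed form — nothing here needs a stepwise model or a balance sheet.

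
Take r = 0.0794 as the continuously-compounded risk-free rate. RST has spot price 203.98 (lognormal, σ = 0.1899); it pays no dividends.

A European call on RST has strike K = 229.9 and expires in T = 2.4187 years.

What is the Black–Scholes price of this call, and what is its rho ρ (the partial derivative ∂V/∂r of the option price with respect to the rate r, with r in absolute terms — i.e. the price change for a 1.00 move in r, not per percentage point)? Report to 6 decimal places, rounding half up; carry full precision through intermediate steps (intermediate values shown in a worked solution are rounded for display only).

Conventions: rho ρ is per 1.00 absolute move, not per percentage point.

price = 30.920994
ρ = 247.280472

σ√T = 0.1899·√2.4187 = 0.295336
d₁ = (ln(S/K) + (r+σ²/2)T) / (σ√T) = (ln(203.98/229.9) + (0.0794+0.1899²/2)·2.4187) / 0.295336 = (-0.119622 + 0.235656) / 0.295336 = 0.392888
d₂ = d₁ − σ√T = 0.392888 − 0.295336 = 0.097552
e^{−rT} = 0.825270
N(d₁) = 0.652799,  N(d₂) = 0.538856
Call price V = S·N(d₁) − K·e^{−rT}·N(d₂) = 133.157927 − 102.236934 = 30.920994
ρ = K·T·e^{−rT}·N(d₂) = 247.280472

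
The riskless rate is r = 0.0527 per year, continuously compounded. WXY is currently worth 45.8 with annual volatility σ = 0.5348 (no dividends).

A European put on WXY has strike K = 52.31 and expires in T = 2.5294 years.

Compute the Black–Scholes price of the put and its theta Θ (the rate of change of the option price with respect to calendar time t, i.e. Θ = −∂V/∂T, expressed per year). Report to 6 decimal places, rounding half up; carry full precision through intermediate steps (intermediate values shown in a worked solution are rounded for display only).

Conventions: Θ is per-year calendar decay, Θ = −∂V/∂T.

σ√T = 0.5348·√2.5294 = 0.850551
d₁ = (ln(S/K) + (r+σ²/2)T) / (σ√T) = (ln(45.8/52.31) + (0.0527+0.5348²/2)·2.5294) / 0.850551 = (-0.132903 + 0.495018) / 0.850551 = 0.425741
d₂ = d₁ − σ√T = 0.425741 − 0.850551 = -0.424810
e^{−rT} = 0.875203
N(−d₁) = 0.335148,  N(−d₂) = 0.664512
Put price V = K·e^{−rT}·N(−d₂) − S·N(−d₁) = 30.422618 − 15.349795 = 15.072823
φ(d₁) = (1/√(2π))·e^{−d₁²/2} = 0.364377
Θ = −S·φ(d₁)·σ/(2√T) + r·K·e^{−rT}·N(−d₂) = −2.805880 + 1.603272 = -1.202608

price = 15.072823
Θ = -1.202608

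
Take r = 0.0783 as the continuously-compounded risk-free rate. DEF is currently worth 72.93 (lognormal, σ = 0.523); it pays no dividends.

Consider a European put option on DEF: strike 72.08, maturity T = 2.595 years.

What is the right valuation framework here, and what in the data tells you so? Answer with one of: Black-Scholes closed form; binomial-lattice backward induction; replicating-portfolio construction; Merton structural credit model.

Key observation: a European-exercise option on DEF struck at 72.08 — a GBM underlying with constant parameters — admits an analytic price: the data contain no early exercise, no discrete tree, no debt structure.

framework: Black-Scholes closed form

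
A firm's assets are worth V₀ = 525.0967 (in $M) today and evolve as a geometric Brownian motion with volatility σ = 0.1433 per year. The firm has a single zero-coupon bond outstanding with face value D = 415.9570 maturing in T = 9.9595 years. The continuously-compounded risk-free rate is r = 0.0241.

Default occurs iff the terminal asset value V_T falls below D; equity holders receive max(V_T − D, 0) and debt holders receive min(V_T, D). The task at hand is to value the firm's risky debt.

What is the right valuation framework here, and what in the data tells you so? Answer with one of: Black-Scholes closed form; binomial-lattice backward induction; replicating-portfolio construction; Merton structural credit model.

framework: Merton structural credit model

Key observation: the data describe a firm's assets (V₀ = 525.0967, GBM) and a single zero-coupon debt of face 415.9570, so credit quantities follow from equity-as-call in the structural model.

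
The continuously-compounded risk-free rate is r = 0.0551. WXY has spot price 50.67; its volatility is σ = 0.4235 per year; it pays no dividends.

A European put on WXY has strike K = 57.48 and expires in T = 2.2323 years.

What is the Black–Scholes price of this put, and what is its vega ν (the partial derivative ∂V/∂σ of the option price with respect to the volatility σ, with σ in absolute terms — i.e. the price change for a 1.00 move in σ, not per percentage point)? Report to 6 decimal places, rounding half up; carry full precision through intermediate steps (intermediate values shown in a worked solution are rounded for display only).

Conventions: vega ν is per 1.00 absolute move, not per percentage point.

price = 12.678827
ν = 28.772076

σ√T = 0.4235·√2.2323 = 0.632746
d₁ = (ln(S/K) + (r+σ²/2)T) / (σ√T) = (ln(50.67/57.48) + (0.0551+0.4235²/2)·2.2323) / 0.632746 = (-0.126103 + 0.323184) / 0.632746 = 0.311469
d₂ = d₁ − σ√T = 0.311469 − 0.632746 = -0.321278
e^{−rT} = 0.884264
N(−d₁) = 0.377722,  N(−d₂) = 0.626000
Put price V = K·e^{−rT}·N(−d₂) − S·N(−d₁) = 31.818010 − 19.139182 = 12.678827
φ(d₁) = (1/√(2π))·e^{−d₁²/2} = 0.380053
ν = S·φ(d₁)·√T = 28.772076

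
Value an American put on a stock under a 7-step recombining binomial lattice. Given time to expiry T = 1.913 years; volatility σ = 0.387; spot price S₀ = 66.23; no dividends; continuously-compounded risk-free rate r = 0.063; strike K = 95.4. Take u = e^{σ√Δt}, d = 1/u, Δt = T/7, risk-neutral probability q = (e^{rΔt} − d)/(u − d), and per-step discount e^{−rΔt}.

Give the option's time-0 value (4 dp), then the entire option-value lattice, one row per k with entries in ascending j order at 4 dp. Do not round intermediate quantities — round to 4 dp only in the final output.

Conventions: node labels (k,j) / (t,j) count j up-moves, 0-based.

price = 30.9271
tree:
30.9271
41.3006 21.3169
51.2094 30.2052 12.8998
59.3033 41.3006 19.8249 6.2110
65.9148 51.2094 29.3305 10.7183 1.7804
71.3153 59.3033 41.3006 18.0169 3.5671 0.0000
75.7266 65.9148 51.2094 29.1700 7.1469 0.0000 0.0000
79.3300 71.3153 59.3033 41.3006 14.3193 0.0000 0.0000 0.0000

Δt=0.27329  u=1.22423  d=0.81684  q=0.49222  discount=0.98293
step 7 (expiry): payoffs max(K−S,0) = 79.3300 71.3153 59.3033 41.3006 14.3193 0.0000 0.0000 0.0000
k=6: (k=6,j=0): S=19.6734, K−S=75.7266, hold=74.0982 ⇒ V=75.7266 exercise | (k=6,j=1): S=29.4852, K−S=65.9148, hold=64.2863 ⇒ V=65.9148 exercise | (k=6,j=2): S=44.1906, K−S=51.2094, hold=49.5810 ⇒ V=51.2094 exercise | (k=6,j=3): S=66.2300, K−S=29.1700, hold=27.5416 ⇒ V=29.1700 exercise | (k=6,j=4): S=99.2613, K−S=0.0000, hold=7.1469 ⇒ V=7.1469 continue | (k=6,j=5): S=148.7664, K−S=0.0000, hold=0.0000 ⇒ V=0.0000 continue | (k=6,j=6): S=222.9616, K−S=0.0000, hold=0.0000 ⇒ V=0.0000 continue
k=5: (k=5,j=0): S=24.0847, K−S=71.3153, hold=69.6868 ⇒ V=71.3153 exercise | (k=5,j=1): S=36.0967, K−S=59.3033, hold=57.6749 ⇒ V=59.3033 exercise | (k=5,j=2): S=54.0994, K−S=41.3006, hold=39.6722 ⇒ V=41.3006 exercise | (k=5,j=3): S=81.0807, K−S=14.3193, hold=18.0169 ⇒ V=18.0169 continue | (k=5,j=4): S=121.5185, K−S=0.0000, hold=3.5671 ⇒ V=3.5671 continue | (k=5,j=5): S=182.1241, K−S=0.0000, hold=0.0000 ⇒ V=0.0000 continue
k=4: (k=4,j=0): S=29.4852, K−S=65.9148, hold=64.2863 ⇒ V=65.9148 exercise | (k=4,j=1): S=44.1906, K−S=51.2094, hold=49.5810 ⇒ V=51.2094 exercise | (k=4,j=2): S=66.2300, K−S=29.1700, hold=29.3305 ⇒ V=29.3305 continue | (k=4,j=3): S=99.2613, K−S=0.0000, hold=10.7183 ⇒ V=10.7183 continue | (k=4,j=4): S=148.7664, K−S=0.0000, hold=1.7804 ⇒ V=1.7804 continue
k=3: (k=3,j=0): S=36.0967, K−S=59.3033, hold=57.6749 ⇒ V=59.3033 exercise | (k=3,j=1): S=54.0994, K−S=41.3006, hold=39.7498 ⇒ V=41.3006 exercise | (k=3,j=2): S=81.0807, K−S=14.3193, hold=19.8249 ⇒ V=19.8249 continue | (k=3,j=3): S=121.5185, K−S=0.0000, hold=6.2110 ⇒ V=6.2110 continue
k=2: (k=2,j=0): S=44.1906, K−S=51.2094, hold=49.5810 ⇒ V=51.2094 exercise | (k=2,j=1): S=66.2300, K−S=29.1700, hold=30.2052 ⇒ V=30.2052 continue | (k=2,j=2): S=99.2613, K−S=0.0000, hold=12.8998 ⇒ V=12.8998 continue
k=1: (k=1,j=0): S=54.0994, K−S=41.3006, hold=40.1731 ⇒ V=41.3006 exercise | (k=1,j=1): S=81.0807, K−S=14.3193, hold=21.3169 ⇒ V=21.3169 continue
k=0: (k=0,j=0): S=66.2300, K−S=29.1700, hold=30.9271 ⇒ V=30.9271 continue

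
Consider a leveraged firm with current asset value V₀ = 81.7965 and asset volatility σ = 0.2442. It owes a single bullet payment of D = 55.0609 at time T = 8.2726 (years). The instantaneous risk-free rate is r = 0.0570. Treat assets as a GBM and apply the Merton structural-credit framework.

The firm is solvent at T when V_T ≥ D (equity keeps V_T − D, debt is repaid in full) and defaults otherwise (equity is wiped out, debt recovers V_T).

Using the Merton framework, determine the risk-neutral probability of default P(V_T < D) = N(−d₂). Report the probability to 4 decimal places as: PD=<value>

With assets at 81.7965 and a single debt payment of 55.0609 at 8.2726 years:
d₁ = [ln(V₀/D) + (r + σ²/2)T] / (σ√T)
   = [ln(81.7965/55.0609) + (0.0570 + 0.5·0.2442²)·8.2726] / (0.2442·√8.2726)
   = [0.395795 + 0.718201] / 0.702371 = 1.586050
d₂ = d₁ − σ√T = 1.586050 − 0.702371 = 0.883678
risk-neutral PD = N(−d₂) = N(-0.883678) = 0.188435

PD=0.1884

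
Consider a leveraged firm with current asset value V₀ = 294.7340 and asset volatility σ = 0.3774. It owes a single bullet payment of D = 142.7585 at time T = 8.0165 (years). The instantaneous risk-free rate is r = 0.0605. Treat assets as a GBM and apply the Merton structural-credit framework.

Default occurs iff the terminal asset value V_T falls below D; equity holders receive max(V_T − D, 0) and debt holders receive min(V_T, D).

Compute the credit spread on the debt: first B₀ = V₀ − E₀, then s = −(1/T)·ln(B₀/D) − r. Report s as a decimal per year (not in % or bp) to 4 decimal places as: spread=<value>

Apply the equity-as-call identities (strike 142.7585, horizon 8.0165 years):
d₁ = [ln(V₀/D) + (r + σ²/2)T] / (σ√T)
   = [ln(294.7340/142.7585) + (0.0605 + 0.5·0.3774²)·8.0165] / (0.3774·√8.0165)
   = [0.724919 + 1.055896] / 1.068549 = 1.666574
d₂ = d₁ − σ√T = 1.666574 − 1.068549 = 0.598025
N(d₁) = 0.952200,  N(d₂) = 0.725088,  e^(−rT) = 0.615698
E₀ = V₀·N(d₁) − D·e^(−rT)·N(d₂)
   = 294.7340·0.952200 − 142.7585·0.615698·0.725088 = 216.913345
B₀ = V₀ − E₀ = 294.7340 − 216.913345 = 77.820655
spread = −(1/T)·ln(B₀/D) − r = −(1/8.0165)·ln(77.820655/142.7585) − 0.0605 = 0.01518733

spread=0.0152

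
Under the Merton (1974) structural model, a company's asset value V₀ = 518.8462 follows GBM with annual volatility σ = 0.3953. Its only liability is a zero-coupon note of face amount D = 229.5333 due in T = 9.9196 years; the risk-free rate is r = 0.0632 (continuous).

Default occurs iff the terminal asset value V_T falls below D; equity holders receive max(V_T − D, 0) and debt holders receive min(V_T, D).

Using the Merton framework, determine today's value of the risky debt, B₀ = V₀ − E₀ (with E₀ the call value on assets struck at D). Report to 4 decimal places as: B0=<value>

Equity is a call on the firm's assets struck at D = 229.5333:
d₁ = [ln(V₀/D) + (r + σ²/2)T] / (σ√T)
   = [ln(518.8462/229.5333) + (0.0632 + 0.5·0.3953²)·9.9196] / (0.3953·√9.9196)
   = [0.815559 + 1.401947] / 1.245013 = 1.781111
d₂ = d₁ − σ√T = 1.781111 − 1.245013 = 0.536098
N(d₁) = 0.962553,  N(d₂) = 0.704055,  e^(−rT) = 0.534235
E₀ = V₀·N(d₁) − D·e^(−rT)·N(d₂)
   = 518.8462·0.962553 − 229.5333·0.534235·0.704055 = 413.082322
B₀ = V₀ − E₀ = 518.8462 − 413.082322 = 105.763878

B0=105.7639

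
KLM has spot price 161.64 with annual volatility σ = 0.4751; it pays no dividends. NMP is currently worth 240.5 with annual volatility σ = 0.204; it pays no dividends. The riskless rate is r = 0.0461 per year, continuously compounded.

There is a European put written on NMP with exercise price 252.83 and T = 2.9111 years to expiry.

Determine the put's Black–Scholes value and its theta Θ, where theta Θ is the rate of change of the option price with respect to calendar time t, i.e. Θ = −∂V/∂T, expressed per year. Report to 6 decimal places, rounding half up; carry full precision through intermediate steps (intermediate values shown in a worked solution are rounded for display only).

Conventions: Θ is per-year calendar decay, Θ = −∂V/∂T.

σ√T = 0.204·√2.9111 = 0.348064
d₁ = (ln(S/K) + (r+σ²/2)T) / (σ√T) = (ln(240.5/252.83) + (0.0461+0.204²/2)·2.9111) / 0.348064 = (-0.049997 + 0.194776) / 0.348064 = 0.415954
d₂ = d₁ − σ√T = 0.415954 − 0.348064 = 0.067891
e^{−rT} = 0.874414
N(−d₁) = 0.338722,  N(−d₂) = 0.472936
Put price V = K·e^{−rT}·N(−d₂) − S·N(−d₁) = 104.555816 − 81.462561 = 23.093254
φ(d₁) = (1/√(2π))·e^{−d₁²/2} = 0.365881
Θ = −S·φ(d₁)·σ/(2√T) + r·K·e^{−rT}·N(−d₂) = −5.260492 + 4.820023 = -0.440469

price = 23.093254
Θ = -0.440469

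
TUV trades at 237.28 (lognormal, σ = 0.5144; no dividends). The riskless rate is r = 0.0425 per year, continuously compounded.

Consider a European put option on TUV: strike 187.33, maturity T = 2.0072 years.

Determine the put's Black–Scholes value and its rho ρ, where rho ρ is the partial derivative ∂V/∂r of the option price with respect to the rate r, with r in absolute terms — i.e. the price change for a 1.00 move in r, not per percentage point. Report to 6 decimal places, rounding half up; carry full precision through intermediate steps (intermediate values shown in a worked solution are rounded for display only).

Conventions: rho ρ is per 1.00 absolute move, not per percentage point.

price = 30.854699
ρ = -162.036162

σ√T = 0.5144·√2.0072 = 0.728780
d₁ = (ln(S/K) + (r+σ²/2)T) / (σ√T) = (ln(237.28/187.33) + (0.0425+0.5144²/2)·2.0072) / 0.728780 = (0.236369 + 0.350866) / 0.728780 = 0.805779
d₂ = d₁ − σ√T = 0.805779 − 0.728780 = 0.076999
e^{−rT} = 0.918231
N(−d₁) = 0.210185,  N(−d₂) = 0.469312
Put price V = K·e^{−rT}·N(−d₂) − S·N(−d₁) = 80.727462 − 49.872763 = 30.854699
ρ = −K·T·e^{−rT}·N(−d₂) = -162.036162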